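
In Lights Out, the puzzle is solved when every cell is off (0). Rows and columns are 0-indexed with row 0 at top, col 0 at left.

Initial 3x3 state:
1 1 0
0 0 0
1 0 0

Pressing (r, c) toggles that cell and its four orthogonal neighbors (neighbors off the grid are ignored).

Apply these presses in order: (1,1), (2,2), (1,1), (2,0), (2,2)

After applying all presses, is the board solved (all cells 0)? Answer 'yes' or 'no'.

After press 1 at (1,1):
1 0 0
1 1 1
1 1 0

After press 2 at (2,2):
1 0 0
1 1 0
1 0 1

After press 3 at (1,1):
1 1 0
0 0 1
1 1 1

After press 4 at (2,0):
1 1 0
1 0 1
0 0 1

After press 5 at (2,2):
1 1 0
1 0 0
0 1 0

Lights still on: 4

Answer: no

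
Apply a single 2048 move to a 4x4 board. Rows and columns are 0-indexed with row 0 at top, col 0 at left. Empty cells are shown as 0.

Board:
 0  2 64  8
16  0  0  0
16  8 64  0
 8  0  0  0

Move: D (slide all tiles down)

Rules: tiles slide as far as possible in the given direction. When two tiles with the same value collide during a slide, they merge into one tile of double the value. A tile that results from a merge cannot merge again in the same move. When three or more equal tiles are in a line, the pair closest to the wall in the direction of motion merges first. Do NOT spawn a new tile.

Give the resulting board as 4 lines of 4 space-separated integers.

Answer:   0   0   0   0
  0   0   0   0
 32   2   0   0
  8   8 128   8

Derivation:
Slide down:
col 0: [0, 16, 16, 8] -> [0, 0, 32, 8]
col 1: [2, 0, 8, 0] -> [0, 0, 2, 8]
col 2: [64, 0, 64, 0] -> [0, 0, 0, 128]
col 3: [8, 0, 0, 0] -> [0, 0, 0, 8]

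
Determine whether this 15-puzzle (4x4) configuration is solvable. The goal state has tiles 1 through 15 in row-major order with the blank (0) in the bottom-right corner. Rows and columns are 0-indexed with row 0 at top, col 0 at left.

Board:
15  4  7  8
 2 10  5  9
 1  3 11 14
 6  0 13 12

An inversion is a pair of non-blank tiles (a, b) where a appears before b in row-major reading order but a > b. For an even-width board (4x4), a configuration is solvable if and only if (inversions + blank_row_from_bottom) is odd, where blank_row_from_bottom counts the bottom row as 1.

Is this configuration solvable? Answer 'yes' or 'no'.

Inversions: 43
Blank is in row 3 (0-indexed from top), which is row 1 counting from the bottom (bottom = 1).
43 + 1 = 44, which is even, so the puzzle is not solvable.

Answer: no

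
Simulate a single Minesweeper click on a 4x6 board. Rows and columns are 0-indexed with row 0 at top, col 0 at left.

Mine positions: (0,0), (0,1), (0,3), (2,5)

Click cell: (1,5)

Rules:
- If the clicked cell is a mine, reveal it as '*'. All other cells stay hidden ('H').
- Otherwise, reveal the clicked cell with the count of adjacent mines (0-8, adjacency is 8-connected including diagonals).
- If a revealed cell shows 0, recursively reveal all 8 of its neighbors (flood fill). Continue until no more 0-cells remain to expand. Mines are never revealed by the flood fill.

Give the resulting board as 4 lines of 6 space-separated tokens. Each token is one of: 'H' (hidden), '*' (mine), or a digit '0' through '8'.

H H H H H H
H H H H H 1
H H H H H H
H H H H H H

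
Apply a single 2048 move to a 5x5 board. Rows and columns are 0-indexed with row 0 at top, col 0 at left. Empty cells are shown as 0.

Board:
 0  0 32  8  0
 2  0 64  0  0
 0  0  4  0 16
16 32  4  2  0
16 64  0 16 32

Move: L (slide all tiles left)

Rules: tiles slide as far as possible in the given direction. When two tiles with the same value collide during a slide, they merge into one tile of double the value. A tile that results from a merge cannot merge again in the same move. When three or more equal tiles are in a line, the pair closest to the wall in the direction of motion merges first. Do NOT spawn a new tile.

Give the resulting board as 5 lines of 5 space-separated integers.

Slide left:
row 0: [0, 0, 32, 8, 0] -> [32, 8, 0, 0, 0]
row 1: [2, 0, 64, 0, 0] -> [2, 64, 0, 0, 0]
row 2: [0, 0, 4, 0, 16] -> [4, 16, 0, 0, 0]
row 3: [16, 32, 4, 2, 0] -> [16, 32, 4, 2, 0]
row 4: [16, 64, 0, 16, 32] -> [16, 64, 16, 32, 0]

Answer: 32  8  0  0  0
 2 64  0  0  0
 4 16  0  0  0
16 32  4  2  0
16 64 16 32  0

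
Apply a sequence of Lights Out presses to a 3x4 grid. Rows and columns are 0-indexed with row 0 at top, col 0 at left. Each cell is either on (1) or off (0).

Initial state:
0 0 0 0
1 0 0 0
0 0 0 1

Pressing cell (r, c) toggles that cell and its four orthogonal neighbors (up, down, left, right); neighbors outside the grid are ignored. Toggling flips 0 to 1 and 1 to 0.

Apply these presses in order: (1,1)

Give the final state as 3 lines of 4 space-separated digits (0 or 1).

After press 1 at (1,1):
0 1 0 0
0 1 1 0
0 1 0 1

Answer: 0 1 0 0
0 1 1 0
0 1 0 1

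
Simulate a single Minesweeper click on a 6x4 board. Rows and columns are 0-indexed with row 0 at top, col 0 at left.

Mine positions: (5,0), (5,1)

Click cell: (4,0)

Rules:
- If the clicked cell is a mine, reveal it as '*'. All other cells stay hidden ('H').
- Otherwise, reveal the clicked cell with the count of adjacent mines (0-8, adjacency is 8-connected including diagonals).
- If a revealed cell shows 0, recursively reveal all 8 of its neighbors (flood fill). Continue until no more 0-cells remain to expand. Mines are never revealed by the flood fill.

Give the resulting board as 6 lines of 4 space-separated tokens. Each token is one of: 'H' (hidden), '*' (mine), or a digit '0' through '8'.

H H H H
H H H H
H H H H
H H H H
2 H H H
H H H H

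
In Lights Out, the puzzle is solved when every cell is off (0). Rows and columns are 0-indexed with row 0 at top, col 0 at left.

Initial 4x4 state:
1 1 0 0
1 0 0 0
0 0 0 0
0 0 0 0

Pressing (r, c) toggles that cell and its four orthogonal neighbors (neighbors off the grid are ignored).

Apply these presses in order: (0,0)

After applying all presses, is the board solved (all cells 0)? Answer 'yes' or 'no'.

After press 1 at (0,0):
0 0 0 0
0 0 0 0
0 0 0 0
0 0 0 0

Lights still on: 0

Answer: yes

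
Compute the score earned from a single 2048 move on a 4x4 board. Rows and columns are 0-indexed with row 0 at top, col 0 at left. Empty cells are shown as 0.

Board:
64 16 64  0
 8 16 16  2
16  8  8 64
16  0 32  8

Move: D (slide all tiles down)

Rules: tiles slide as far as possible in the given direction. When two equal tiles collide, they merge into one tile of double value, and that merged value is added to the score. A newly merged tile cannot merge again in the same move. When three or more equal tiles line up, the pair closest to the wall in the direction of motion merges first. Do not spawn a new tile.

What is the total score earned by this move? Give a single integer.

Answer: 64

Derivation:
Slide down:
col 0: [64, 8, 16, 16] -> [0, 64, 8, 32]  score +32 (running 32)
col 1: [16, 16, 8, 0] -> [0, 0, 32, 8]  score +32 (running 64)
col 2: [64, 16, 8, 32] -> [64, 16, 8, 32]  score +0 (running 64)
col 3: [0, 2, 64, 8] -> [0, 2, 64, 8]  score +0 (running 64)
Board after move:
 0  0 64  0
64  0 16  2
 8 32  8 64
32  8 32  8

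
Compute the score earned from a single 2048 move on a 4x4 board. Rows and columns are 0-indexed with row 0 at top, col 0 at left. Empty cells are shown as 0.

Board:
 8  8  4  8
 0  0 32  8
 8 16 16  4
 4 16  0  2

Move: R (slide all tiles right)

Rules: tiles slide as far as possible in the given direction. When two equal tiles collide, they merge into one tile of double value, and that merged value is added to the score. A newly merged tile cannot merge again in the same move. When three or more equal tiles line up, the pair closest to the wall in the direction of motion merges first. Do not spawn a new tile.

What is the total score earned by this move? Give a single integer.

Slide right:
row 0: [8, 8, 4, 8] -> [0, 16, 4, 8]  score +16 (running 16)
row 1: [0, 0, 32, 8] -> [0, 0, 32, 8]  score +0 (running 16)
row 2: [8, 16, 16, 4] -> [0, 8, 32, 4]  score +32 (running 48)
row 3: [4, 16, 0, 2] -> [0, 4, 16, 2]  score +0 (running 48)
Board after move:
 0 16  4  8
 0  0 32  8
 0  8 32  4
 0  4 16  2

Answer: 48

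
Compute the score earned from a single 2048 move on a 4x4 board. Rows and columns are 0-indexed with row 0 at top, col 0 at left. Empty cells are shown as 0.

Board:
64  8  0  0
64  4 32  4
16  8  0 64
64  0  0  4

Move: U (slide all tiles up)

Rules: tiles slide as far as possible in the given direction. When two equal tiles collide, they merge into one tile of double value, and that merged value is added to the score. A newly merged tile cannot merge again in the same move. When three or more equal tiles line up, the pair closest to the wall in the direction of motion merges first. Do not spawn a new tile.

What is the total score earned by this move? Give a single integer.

Answer: 128

Derivation:
Slide up:
col 0: [64, 64, 16, 64] -> [128, 16, 64, 0]  score +128 (running 128)
col 1: [8, 4, 8, 0] -> [8, 4, 8, 0]  score +0 (running 128)
col 2: [0, 32, 0, 0] -> [32, 0, 0, 0]  score +0 (running 128)
col 3: [0, 4, 64, 4] -> [4, 64, 4, 0]  score +0 (running 128)
Board after move:
128   8  32   4
 16   4   0  64
 64   8   0   4
  0   0   0   0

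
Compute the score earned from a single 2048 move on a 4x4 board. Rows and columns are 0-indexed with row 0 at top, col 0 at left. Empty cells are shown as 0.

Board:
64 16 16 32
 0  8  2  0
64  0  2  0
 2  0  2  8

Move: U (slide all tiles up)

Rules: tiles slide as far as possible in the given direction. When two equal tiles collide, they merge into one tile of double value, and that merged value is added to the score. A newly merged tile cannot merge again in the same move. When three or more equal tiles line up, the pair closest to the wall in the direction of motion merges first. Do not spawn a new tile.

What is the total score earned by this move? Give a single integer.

Answer: 132

Derivation:
Slide up:
col 0: [64, 0, 64, 2] -> [128, 2, 0, 0]  score +128 (running 128)
col 1: [16, 8, 0, 0] -> [16, 8, 0, 0]  score +0 (running 128)
col 2: [16, 2, 2, 2] -> [16, 4, 2, 0]  score +4 (running 132)
col 3: [32, 0, 0, 8] -> [32, 8, 0, 0]  score +0 (running 132)
Board after move:
128  16  16  32
  2   8   4   8
  0   0   2   0
  0   0   0   0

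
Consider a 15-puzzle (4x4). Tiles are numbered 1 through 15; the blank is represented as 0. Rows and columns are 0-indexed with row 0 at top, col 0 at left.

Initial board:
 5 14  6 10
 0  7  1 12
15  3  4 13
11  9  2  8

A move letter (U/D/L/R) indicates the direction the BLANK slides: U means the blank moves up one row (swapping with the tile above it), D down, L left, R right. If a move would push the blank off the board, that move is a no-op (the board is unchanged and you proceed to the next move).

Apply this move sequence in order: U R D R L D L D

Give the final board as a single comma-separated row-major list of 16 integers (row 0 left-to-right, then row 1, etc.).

After move 1 (U):
 0 14  6 10
 5  7  1 12
15  3  4 13
11  9  2  8

After move 2 (R):
14  0  6 10
 5  7  1 12
15  3  4 13
11  9  2  8

After move 3 (D):
14  7  6 10
 5  0  1 12
15  3  4 13
11  9  2  8

After move 4 (R):
14  7  6 10
 5  1  0 12
15  3  4 13
11  9  2  8

After move 5 (L):
14  7  6 10
 5  0  1 12
15  3  4 13
11  9  2  8

After move 6 (D):
14  7  6 10
 5  3  1 12
15  0  4 13
11  9  2  8

After move 7 (L):
14  7  6 10
 5  3  1 12
 0 15  4 13
11  9  2  8

After move 8 (D):
14  7  6 10
 5  3  1 12
11 15  4 13
 0  9  2  8

Answer: 14, 7, 6, 10, 5, 3, 1, 12, 11, 15, 4, 13, 0, 9, 2, 8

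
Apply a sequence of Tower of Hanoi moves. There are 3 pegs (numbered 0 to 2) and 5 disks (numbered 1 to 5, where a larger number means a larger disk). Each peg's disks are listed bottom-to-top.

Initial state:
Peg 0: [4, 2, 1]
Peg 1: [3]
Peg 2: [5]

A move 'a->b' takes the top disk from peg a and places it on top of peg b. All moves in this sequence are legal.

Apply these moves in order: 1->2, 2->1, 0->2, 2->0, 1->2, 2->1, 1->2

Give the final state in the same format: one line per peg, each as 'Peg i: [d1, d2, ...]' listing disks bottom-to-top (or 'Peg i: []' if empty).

Answer: Peg 0: [4, 2, 1]
Peg 1: []
Peg 2: [5, 3]

Derivation:
After move 1 (1->2):
Peg 0: [4, 2, 1]
Peg 1: []
Peg 2: [5, 3]

After move 2 (2->1):
Peg 0: [4, 2, 1]
Peg 1: [3]
Peg 2: [5]

After move 3 (0->2):
Peg 0: [4, 2]
Peg 1: [3]
Peg 2: [5, 1]

After move 4 (2->0):
Peg 0: [4, 2, 1]
Peg 1: [3]
Peg 2: [5]

After move 5 (1->2):
Peg 0: [4, 2, 1]
Peg 1: []
Peg 2: [5, 3]

After move 6 (2->1):
Peg 0: [4, 2, 1]
Peg 1: [3]
Peg 2: [5]

After move 7 (1->2):
Peg 0: [4, 2, 1]
Peg 1: []
Peg 2: [5, 3]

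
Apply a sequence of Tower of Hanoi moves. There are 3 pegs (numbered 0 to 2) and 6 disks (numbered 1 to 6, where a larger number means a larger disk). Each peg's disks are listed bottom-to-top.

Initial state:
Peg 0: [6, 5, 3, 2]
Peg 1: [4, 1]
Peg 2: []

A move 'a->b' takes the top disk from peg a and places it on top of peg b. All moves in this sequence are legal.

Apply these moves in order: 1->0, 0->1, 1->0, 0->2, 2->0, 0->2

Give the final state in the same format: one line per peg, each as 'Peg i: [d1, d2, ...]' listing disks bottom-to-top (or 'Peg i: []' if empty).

Answer: Peg 0: [6, 5, 3, 2]
Peg 1: [4]
Peg 2: [1]

Derivation:
After move 1 (1->0):
Peg 0: [6, 5, 3, 2, 1]
Peg 1: [4]
Peg 2: []

After move 2 (0->1):
Peg 0: [6, 5, 3, 2]
Peg 1: [4, 1]
Peg 2: []

After move 3 (1->0):
Peg 0: [6, 5, 3, 2, 1]
Peg 1: [4]
Peg 2: []

After move 4 (0->2):
Peg 0: [6, 5, 3, 2]
Peg 1: [4]
Peg 2: [1]

After move 5 (2->0):
Peg 0: [6, 5, 3, 2, 1]
Peg 1: [4]
Peg 2: []

After move 6 (0->2):
Peg 0: [6, 5, 3, 2]
Peg 1: [4]
Peg 2: [1]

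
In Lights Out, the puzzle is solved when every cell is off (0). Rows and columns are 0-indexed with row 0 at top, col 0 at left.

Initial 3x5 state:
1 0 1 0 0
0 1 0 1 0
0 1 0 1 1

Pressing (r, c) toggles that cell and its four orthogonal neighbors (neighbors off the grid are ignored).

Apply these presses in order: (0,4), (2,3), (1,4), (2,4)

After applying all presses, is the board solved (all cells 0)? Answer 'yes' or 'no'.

After press 1 at (0,4):
1 0 1 1 1
0 1 0 1 1
0 1 0 1 1

After press 2 at (2,3):
1 0 1 1 1
0 1 0 0 1
0 1 1 0 0

After press 3 at (1,4):
1 0 1 1 0
0 1 0 1 0
0 1 1 0 1

After press 4 at (2,4):
1 0 1 1 0
0 1 0 1 1
0 1 1 1 0

Lights still on: 9

Answer: no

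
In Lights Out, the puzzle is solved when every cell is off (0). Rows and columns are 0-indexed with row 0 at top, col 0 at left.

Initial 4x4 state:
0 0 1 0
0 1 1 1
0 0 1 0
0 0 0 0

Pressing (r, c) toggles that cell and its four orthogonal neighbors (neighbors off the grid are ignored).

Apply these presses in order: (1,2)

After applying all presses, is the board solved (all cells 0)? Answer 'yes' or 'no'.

After press 1 at (1,2):
0 0 0 0
0 0 0 0
0 0 0 0
0 0 0 0

Lights still on: 0

Answer: yes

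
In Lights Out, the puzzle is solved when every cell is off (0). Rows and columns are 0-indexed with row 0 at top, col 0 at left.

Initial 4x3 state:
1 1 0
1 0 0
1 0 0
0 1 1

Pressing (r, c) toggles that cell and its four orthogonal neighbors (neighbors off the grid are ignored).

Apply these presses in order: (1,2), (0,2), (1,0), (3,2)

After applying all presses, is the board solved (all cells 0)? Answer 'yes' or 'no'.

After press 1 at (1,2):
1 1 1
1 1 1
1 0 1
0 1 1

After press 2 at (0,2):
1 0 0
1 1 0
1 0 1
0 1 1

After press 3 at (1,0):
0 0 0
0 0 0
0 0 1
0 1 1

After press 4 at (3,2):
0 0 0
0 0 0
0 0 0
0 0 0

Lights still on: 0

Answer: yes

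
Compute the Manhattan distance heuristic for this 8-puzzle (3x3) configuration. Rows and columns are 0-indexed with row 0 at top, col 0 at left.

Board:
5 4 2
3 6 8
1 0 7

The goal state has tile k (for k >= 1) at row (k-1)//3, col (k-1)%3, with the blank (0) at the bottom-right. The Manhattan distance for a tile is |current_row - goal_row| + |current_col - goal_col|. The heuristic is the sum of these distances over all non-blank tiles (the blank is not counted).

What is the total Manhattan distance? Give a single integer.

Tile 5: (0,0)->(1,1) = 2
Tile 4: (0,1)->(1,0) = 2
Tile 2: (0,2)->(0,1) = 1
Tile 3: (1,0)->(0,2) = 3
Tile 6: (1,1)->(1,2) = 1
Tile 8: (1,2)->(2,1) = 2
Tile 1: (2,0)->(0,0) = 2
Tile 7: (2,2)->(2,0) = 2
Sum: 2 + 2 + 1 + 3 + 1 + 2 + 2 + 2 = 15

Answer: 15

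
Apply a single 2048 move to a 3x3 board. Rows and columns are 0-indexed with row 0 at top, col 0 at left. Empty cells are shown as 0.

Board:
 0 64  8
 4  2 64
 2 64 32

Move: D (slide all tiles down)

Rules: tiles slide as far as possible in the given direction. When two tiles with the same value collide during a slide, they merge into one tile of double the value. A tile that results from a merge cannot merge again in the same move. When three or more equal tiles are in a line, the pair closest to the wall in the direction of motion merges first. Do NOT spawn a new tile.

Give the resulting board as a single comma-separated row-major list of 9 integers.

Answer: 0, 64, 8, 4, 2, 64, 2, 64, 32

Derivation:
Slide down:
col 0: [0, 4, 2] -> [0, 4, 2]
col 1: [64, 2, 64] -> [64, 2, 64]
col 2: [8, 64, 32] -> [8, 64, 32]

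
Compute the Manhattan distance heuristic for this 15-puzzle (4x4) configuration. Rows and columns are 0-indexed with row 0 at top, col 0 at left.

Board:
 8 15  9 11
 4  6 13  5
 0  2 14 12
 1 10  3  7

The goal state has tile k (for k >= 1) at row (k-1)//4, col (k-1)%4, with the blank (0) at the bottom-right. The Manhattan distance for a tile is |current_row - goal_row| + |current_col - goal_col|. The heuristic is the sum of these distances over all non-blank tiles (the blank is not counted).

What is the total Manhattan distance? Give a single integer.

Answer: 40

Derivation:
Tile 8: (0,0)->(1,3) = 4
Tile 15: (0,1)->(3,2) = 4
Tile 9: (0,2)->(2,0) = 4
Tile 11: (0,3)->(2,2) = 3
Tile 4: (1,0)->(0,3) = 4
Tile 6: (1,1)->(1,1) = 0
Tile 13: (1,2)->(3,0) = 4
Tile 5: (1,3)->(1,0) = 3
Tile 2: (2,1)->(0,1) = 2
Tile 14: (2,2)->(3,1) = 2
Tile 12: (2,3)->(2,3) = 0
Tile 1: (3,0)->(0,0) = 3
Tile 10: (3,1)->(2,1) = 1
Tile 3: (3,2)->(0,2) = 3
Tile 7: (3,3)->(1,2) = 3
Sum: 4 + 4 + 4 + 3 + 4 + 0 + 4 + 3 + 2 + 2 + 0 + 3 + 1 + 3 + 3 = 40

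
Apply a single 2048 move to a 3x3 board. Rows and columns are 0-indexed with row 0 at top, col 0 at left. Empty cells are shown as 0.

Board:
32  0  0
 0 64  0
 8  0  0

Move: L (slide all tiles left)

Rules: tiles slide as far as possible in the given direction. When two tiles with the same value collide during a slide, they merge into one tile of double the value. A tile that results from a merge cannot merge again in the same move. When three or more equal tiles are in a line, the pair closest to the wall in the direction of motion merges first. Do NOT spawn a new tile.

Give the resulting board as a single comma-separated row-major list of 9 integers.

Slide left:
row 0: [32, 0, 0] -> [32, 0, 0]
row 1: [0, 64, 0] -> [64, 0, 0]
row 2: [8, 0, 0] -> [8, 0, 0]

Answer: 32, 0, 0, 64, 0, 0, 8, 0, 0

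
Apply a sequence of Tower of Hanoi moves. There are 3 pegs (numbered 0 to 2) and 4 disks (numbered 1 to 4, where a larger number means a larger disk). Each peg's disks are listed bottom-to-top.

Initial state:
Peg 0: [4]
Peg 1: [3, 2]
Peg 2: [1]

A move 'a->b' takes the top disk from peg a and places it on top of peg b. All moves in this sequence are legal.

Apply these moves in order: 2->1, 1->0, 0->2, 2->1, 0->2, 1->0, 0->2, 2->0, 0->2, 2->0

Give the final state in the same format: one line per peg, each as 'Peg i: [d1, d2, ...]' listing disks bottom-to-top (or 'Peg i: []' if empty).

After move 1 (2->1):
Peg 0: [4]
Peg 1: [3, 2, 1]
Peg 2: []

After move 2 (1->0):
Peg 0: [4, 1]
Peg 1: [3, 2]
Peg 2: []

After move 3 (0->2):
Peg 0: [4]
Peg 1: [3, 2]
Peg 2: [1]

After move 4 (2->1):
Peg 0: [4]
Peg 1: [3, 2, 1]
Peg 2: []

After move 5 (0->2):
Peg 0: []
Peg 1: [3, 2, 1]
Peg 2: [4]

After move 6 (1->0):
Peg 0: [1]
Peg 1: [3, 2]
Peg 2: [4]

After move 7 (0->2):
Peg 0: []
Peg 1: [3, 2]
Peg 2: [4, 1]

After move 8 (2->0):
Peg 0: [1]
Peg 1: [3, 2]
Peg 2: [4]

After move 9 (0->2):
Peg 0: []
Peg 1: [3, 2]
Peg 2: [4, 1]

After move 10 (2->0):
Peg 0: [1]
Peg 1: [3, 2]
Peg 2: [4]

Answer: Peg 0: [1]
Peg 1: [3, 2]
Peg 2: [4]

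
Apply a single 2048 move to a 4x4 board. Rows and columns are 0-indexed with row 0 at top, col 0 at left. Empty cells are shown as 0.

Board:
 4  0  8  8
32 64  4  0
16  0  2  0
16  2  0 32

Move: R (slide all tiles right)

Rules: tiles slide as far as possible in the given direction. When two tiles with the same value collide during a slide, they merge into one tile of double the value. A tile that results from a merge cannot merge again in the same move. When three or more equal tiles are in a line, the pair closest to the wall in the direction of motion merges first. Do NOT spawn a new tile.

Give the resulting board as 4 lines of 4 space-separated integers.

Slide right:
row 0: [4, 0, 8, 8] -> [0, 0, 4, 16]
row 1: [32, 64, 4, 0] -> [0, 32, 64, 4]
row 2: [16, 0, 2, 0] -> [0, 0, 16, 2]
row 3: [16, 2, 0, 32] -> [0, 16, 2, 32]

Answer:  0  0  4 16
 0 32 64  4
 0  0 16  2
 0 16  2 32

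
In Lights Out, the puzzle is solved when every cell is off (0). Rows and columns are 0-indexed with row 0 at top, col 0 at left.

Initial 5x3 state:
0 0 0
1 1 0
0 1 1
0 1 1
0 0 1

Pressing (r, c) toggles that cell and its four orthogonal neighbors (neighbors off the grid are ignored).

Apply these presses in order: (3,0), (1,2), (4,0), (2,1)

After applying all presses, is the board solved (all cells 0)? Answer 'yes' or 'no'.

After press 1 at (3,0):
0 0 0
1 1 0
1 1 1
1 0 1
1 0 1

After press 2 at (1,2):
0 0 1
1 0 1
1 1 0
1 0 1
1 0 1

After press 3 at (4,0):
0 0 1
1 0 1
1 1 0
0 0 1
0 1 1

After press 4 at (2,1):
0 0 1
1 1 1
0 0 1
0 1 1
0 1 1

Lights still on: 9

Answer: no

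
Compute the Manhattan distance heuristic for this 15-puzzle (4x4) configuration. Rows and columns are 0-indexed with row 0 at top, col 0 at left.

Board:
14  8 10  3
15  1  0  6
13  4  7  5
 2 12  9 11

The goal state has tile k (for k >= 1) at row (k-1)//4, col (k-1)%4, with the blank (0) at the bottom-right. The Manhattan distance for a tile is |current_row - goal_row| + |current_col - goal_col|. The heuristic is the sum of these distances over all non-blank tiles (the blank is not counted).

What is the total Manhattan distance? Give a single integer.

Tile 14: (0,0)->(3,1) = 4
Tile 8: (0,1)->(1,3) = 3
Tile 10: (0,2)->(2,1) = 3
Tile 3: (0,3)->(0,2) = 1
Tile 15: (1,0)->(3,2) = 4
Tile 1: (1,1)->(0,0) = 2
Tile 6: (1,3)->(1,1) = 2
Tile 13: (2,0)->(3,0) = 1
Tile 4: (2,1)->(0,3) = 4
Tile 7: (2,2)->(1,2) = 1
Tile 5: (2,3)->(1,0) = 4
Tile 2: (3,0)->(0,1) = 4
Tile 12: (3,1)->(2,3) = 3
Tile 9: (3,2)->(2,0) = 3
Tile 11: (3,3)->(2,2) = 2
Sum: 4 + 3 + 3 + 1 + 4 + 2 + 2 + 1 + 4 + 1 + 4 + 4 + 3 + 3 + 2 = 41

Answer: 41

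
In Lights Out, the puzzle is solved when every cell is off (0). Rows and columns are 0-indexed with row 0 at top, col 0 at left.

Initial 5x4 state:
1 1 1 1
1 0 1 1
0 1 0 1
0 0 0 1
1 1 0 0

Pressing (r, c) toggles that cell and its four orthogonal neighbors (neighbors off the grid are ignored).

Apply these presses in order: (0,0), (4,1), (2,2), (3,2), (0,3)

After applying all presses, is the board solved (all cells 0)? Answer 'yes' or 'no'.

Answer: yes

Derivation:
After press 1 at (0,0):
0 0 1 1
0 0 1 1
0 1 0 1
0 0 0 1
1 1 0 0

After press 2 at (4,1):
0 0 1 1
0 0 1 1
0 1 0 1
0 1 0 1
0 0 1 0

After press 3 at (2,2):
0 0 1 1
0 0 0 1
0 0 1 0
0 1 1 1
0 0 1 0

After press 4 at (3,2):
0 0 1 1
0 0 0 1
0 0 0 0
0 0 0 0
0 0 0 0

After press 5 at (0,3):
0 0 0 0
0 0 0 0
0 0 0 0
0 0 0 0
0 0 0 0

Lights still on: 0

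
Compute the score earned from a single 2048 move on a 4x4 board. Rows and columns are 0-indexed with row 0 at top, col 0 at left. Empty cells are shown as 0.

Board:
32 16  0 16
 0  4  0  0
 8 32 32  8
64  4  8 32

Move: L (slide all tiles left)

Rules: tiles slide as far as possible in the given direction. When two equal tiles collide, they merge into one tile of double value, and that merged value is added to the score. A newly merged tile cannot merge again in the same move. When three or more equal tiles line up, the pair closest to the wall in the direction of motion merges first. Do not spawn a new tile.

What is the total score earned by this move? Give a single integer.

Answer: 96

Derivation:
Slide left:
row 0: [32, 16, 0, 16] -> [32, 32, 0, 0]  score +32 (running 32)
row 1: [0, 4, 0, 0] -> [4, 0, 0, 0]  score +0 (running 32)
row 2: [8, 32, 32, 8] -> [8, 64, 8, 0]  score +64 (running 96)
row 3: [64, 4, 8, 32] -> [64, 4, 8, 32]  score +0 (running 96)
Board after move:
32 32  0  0
 4  0  0  0
 8 64  8  0
64  4  8 32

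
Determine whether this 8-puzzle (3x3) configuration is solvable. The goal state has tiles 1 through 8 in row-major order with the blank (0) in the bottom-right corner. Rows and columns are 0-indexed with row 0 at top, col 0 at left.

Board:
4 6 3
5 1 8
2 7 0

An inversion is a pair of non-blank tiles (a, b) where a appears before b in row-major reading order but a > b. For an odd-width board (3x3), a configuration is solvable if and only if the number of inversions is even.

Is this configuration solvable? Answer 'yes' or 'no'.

Inversions (pairs i<j in row-major order where tile[i] > tile[j] > 0): 13
13 is odd, so the puzzle is not solvable.

Answer: no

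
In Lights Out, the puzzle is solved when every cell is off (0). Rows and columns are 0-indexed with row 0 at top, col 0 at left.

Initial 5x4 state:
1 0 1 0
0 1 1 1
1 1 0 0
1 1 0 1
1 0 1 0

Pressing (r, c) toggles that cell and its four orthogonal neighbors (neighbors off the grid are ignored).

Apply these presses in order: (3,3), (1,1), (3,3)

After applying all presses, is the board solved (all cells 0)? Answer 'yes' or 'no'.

After press 1 at (3,3):
1 0 1 0
0 1 1 1
1 1 0 1
1 1 1 0
1 0 1 1

After press 2 at (1,1):
1 1 1 0
1 0 0 1
1 0 0 1
1 1 1 0
1 0 1 1

After press 3 at (3,3):
1 1 1 0
1 0 0 1
1 0 0 0
1 1 0 1
1 0 1 0

Lights still on: 11

Answer: no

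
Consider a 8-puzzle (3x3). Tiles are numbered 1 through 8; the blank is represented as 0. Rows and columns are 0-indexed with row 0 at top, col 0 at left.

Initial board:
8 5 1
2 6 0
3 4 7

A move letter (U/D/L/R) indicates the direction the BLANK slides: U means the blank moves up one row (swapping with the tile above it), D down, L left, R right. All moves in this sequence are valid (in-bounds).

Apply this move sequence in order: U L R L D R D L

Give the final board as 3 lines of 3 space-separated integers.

Answer: 8 6 5
2 1 7
3 0 4

Derivation:
After move 1 (U):
8 5 0
2 6 1
3 4 7

After move 2 (L):
8 0 5
2 6 1
3 4 7

After move 3 (R):
8 5 0
2 6 1
3 4 7

After move 4 (L):
8 0 5
2 6 1
3 4 7

After move 5 (D):
8 6 5
2 0 1
3 4 7

After move 6 (R):
8 6 5
2 1 0
3 4 7

After move 7 (D):
8 6 5
2 1 7
3 4 0

After move 8 (L):
8 6 5
2 1 7
3 0 4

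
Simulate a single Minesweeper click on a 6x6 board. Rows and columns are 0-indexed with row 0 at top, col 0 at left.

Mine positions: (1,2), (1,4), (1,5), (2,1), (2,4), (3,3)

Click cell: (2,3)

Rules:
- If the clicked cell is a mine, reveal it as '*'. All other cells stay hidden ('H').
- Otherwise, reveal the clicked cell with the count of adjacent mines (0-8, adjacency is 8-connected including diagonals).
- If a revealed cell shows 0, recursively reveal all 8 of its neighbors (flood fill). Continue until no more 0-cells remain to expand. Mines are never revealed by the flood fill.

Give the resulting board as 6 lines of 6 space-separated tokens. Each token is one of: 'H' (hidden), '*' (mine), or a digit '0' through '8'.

H H H H H H
H H H H H H
H H H 4 H H
H H H H H H
H H H H H H
H H H H H H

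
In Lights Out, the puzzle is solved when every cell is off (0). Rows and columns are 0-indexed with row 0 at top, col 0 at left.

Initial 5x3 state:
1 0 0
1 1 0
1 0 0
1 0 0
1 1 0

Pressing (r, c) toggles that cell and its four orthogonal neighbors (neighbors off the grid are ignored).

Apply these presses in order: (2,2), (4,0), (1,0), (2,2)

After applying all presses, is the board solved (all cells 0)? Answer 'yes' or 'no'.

After press 1 at (2,2):
1 0 0
1 1 1
1 1 1
1 0 1
1 1 0

After press 2 at (4,0):
1 0 0
1 1 1
1 1 1
0 0 1
0 0 0

After press 3 at (1,0):
0 0 0
0 0 1
0 1 1
0 0 1
0 0 0

After press 4 at (2,2):
0 0 0
0 0 0
0 0 0
0 0 0
0 0 0

Lights still on: 0

Answer: yes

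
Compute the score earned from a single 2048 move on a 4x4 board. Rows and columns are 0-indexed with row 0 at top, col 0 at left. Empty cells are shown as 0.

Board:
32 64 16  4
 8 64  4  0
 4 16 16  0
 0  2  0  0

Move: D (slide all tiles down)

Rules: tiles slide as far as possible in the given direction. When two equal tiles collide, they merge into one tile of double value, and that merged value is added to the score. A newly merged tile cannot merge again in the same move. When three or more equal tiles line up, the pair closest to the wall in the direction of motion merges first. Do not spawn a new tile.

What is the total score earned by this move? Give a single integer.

Slide down:
col 0: [32, 8, 4, 0] -> [0, 32, 8, 4]  score +0 (running 0)
col 1: [64, 64, 16, 2] -> [0, 128, 16, 2]  score +128 (running 128)
col 2: [16, 4, 16, 0] -> [0, 16, 4, 16]  score +0 (running 128)
col 3: [4, 0, 0, 0] -> [0, 0, 0, 4]  score +0 (running 128)
Board after move:
  0   0   0   0
 32 128  16   0
  8  16   4   0
  4   2  16   4

Answer: 128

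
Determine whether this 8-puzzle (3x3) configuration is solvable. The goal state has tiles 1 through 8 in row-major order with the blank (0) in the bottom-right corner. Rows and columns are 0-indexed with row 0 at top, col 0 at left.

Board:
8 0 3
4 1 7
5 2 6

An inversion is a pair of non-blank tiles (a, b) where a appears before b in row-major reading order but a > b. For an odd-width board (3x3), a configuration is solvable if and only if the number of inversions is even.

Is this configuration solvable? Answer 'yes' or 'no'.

Inversions (pairs i<j in row-major order where tile[i] > tile[j] > 0): 15
15 is odd, so the puzzle is not solvable.

Answer: no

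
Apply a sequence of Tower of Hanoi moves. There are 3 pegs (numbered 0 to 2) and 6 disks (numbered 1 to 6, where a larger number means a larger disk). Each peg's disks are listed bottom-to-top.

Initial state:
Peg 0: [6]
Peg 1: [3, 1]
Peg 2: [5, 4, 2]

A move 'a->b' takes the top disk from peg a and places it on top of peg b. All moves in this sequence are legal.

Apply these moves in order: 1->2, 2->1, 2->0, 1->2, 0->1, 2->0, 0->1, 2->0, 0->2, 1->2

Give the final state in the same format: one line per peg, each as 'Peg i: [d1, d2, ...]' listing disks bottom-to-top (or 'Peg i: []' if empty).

Answer: Peg 0: [6]
Peg 1: [3, 2]
Peg 2: [5, 4, 1]

Derivation:
After move 1 (1->2):
Peg 0: [6]
Peg 1: [3]
Peg 2: [5, 4, 2, 1]

After move 2 (2->1):
Peg 0: [6]
Peg 1: [3, 1]
Peg 2: [5, 4, 2]

After move 3 (2->0):
Peg 0: [6, 2]
Peg 1: [3, 1]
Peg 2: [5, 4]

After move 4 (1->2):
Peg 0: [6, 2]
Peg 1: [3]
Peg 2: [5, 4, 1]

After move 5 (0->1):
Peg 0: [6]
Peg 1: [3, 2]
Peg 2: [5, 4, 1]

After move 6 (2->0):
Peg 0: [6, 1]
Peg 1: [3, 2]
Peg 2: [5, 4]

After move 7 (0->1):
Peg 0: [6]
Peg 1: [3, 2, 1]
Peg 2: [5, 4]

After move 8 (2->0):
Peg 0: [6, 4]
Peg 1: [3, 2, 1]
Peg 2: [5]

After move 9 (0->2):
Peg 0: [6]
Peg 1: [3, 2, 1]
Peg 2: [5, 4]

After move 10 (1->2):
Peg 0: [6]
Peg 1: [3, 2]
Peg 2: [5, 4, 1]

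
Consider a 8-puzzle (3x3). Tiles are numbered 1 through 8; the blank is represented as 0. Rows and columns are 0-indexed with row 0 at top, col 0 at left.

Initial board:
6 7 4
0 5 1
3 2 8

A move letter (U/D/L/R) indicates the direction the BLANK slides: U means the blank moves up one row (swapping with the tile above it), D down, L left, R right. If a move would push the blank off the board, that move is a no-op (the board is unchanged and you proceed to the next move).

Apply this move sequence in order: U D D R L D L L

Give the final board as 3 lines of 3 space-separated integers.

After move 1 (U):
0 7 4
6 5 1
3 2 8

After move 2 (D):
6 7 4
0 5 1
3 2 8

After move 3 (D):
6 7 4
3 5 1
0 2 8

After move 4 (R):
6 7 4
3 5 1
2 0 8

After move 5 (L):
6 7 4
3 5 1
0 2 8

After move 6 (D):
6 7 4
3 5 1
0 2 8

After move 7 (L):
6 7 4
3 5 1
0 2 8

After move 8 (L):
6 7 4
3 5 1
0 2 8

Answer: 6 7 4
3 5 1
0 2 8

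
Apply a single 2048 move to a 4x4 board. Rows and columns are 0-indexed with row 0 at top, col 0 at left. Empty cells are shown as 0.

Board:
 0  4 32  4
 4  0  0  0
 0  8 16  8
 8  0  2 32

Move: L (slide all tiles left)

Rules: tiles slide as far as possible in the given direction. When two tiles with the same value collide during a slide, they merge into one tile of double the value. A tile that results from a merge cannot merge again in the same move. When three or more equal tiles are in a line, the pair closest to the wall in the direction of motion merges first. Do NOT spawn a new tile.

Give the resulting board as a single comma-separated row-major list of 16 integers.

Answer: 4, 32, 4, 0, 4, 0, 0, 0, 8, 16, 8, 0, 8, 2, 32, 0

Derivation:
Slide left:
row 0: [0, 4, 32, 4] -> [4, 32, 4, 0]
row 1: [4, 0, 0, 0] -> [4, 0, 0, 0]
row 2: [0, 8, 16, 8] -> [8, 16, 8, 0]
row 3: [8, 0, 2, 32] -> [8, 2, 32, 0]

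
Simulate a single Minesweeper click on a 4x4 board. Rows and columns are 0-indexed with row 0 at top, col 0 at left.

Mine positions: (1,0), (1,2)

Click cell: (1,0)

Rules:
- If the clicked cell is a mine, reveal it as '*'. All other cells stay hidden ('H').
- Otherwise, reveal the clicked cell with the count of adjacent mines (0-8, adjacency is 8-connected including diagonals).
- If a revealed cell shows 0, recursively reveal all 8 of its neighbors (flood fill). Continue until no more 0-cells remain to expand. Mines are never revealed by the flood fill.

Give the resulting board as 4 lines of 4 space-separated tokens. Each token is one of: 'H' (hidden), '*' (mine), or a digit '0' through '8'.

H H H H
* H H H
H H H H
H H H H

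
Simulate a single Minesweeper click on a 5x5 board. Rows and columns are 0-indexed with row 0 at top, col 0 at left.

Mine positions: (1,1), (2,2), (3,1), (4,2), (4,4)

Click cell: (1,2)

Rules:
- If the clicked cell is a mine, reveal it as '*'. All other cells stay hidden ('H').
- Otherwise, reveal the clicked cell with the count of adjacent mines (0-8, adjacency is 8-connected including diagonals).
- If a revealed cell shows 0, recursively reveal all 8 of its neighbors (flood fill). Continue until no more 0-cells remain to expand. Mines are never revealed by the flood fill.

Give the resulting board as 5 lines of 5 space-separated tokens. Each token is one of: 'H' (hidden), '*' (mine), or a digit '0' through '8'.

H H H H H
H H 2 H H
H H H H H
H H H H H
H H H H H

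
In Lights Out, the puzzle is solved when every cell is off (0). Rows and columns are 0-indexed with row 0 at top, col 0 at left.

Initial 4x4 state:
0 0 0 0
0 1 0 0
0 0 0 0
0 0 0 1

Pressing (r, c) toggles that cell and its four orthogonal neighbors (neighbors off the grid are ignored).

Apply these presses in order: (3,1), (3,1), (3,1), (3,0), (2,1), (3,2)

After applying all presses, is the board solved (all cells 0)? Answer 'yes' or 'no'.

Answer: yes

Derivation:
After press 1 at (3,1):
0 0 0 0
0 1 0 0
0 1 0 0
1 1 1 1

After press 2 at (3,1):
0 0 0 0
0 1 0 0
0 0 0 0
0 0 0 1

After press 3 at (3,1):
0 0 0 0
0 1 0 0
0 1 0 0
1 1 1 1

After press 4 at (3,0):
0 0 0 0
0 1 0 0
1 1 0 0
0 0 1 1

After press 5 at (2,1):
0 0 0 0
0 0 0 0
0 0 1 0
0 1 1 1

After press 6 at (3,2):
0 0 0 0
0 0 0 0
0 0 0 0
0 0 0 0

Lights still on: 0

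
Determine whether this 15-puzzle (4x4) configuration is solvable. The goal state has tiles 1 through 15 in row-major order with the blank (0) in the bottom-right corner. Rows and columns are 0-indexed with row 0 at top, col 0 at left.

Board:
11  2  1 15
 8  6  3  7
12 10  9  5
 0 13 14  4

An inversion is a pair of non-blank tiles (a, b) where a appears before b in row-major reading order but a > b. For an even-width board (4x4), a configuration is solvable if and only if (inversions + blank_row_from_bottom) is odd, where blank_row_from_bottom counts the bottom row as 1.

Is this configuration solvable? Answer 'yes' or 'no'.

Inversions: 44
Blank is in row 3 (0-indexed from top), which is row 1 counting from the bottom (bottom = 1).
44 + 1 = 45, which is odd, so the puzzle is solvable.

Answer: yes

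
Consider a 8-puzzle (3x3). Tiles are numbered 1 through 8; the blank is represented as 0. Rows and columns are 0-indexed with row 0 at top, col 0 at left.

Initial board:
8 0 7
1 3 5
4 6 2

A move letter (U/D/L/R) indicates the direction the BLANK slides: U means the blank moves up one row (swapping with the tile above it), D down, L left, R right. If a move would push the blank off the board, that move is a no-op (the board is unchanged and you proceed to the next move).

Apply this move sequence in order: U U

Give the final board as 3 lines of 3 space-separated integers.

After move 1 (U):
8 0 7
1 3 5
4 6 2

After move 2 (U):
8 0 7
1 3 5
4 6 2

Answer: 8 0 7
1 3 5
4 6 2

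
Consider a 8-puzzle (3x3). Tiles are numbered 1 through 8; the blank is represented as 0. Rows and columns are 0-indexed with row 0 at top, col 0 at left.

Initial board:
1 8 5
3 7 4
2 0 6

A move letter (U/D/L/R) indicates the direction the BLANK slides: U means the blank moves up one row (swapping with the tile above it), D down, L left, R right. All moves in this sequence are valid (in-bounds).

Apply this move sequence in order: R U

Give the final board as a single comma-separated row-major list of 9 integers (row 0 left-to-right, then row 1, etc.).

After move 1 (R):
1 8 5
3 7 4
2 6 0

After move 2 (U):
1 8 5
3 7 0
2 6 4

Answer: 1, 8, 5, 3, 7, 0, 2, 6, 4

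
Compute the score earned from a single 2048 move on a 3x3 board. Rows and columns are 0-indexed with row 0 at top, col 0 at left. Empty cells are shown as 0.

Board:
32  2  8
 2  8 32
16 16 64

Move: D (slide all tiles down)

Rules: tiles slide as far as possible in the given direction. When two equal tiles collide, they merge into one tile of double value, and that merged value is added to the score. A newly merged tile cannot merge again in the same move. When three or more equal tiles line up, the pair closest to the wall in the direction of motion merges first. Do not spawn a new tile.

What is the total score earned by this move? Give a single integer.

Answer: 0

Derivation:
Slide down:
col 0: [32, 2, 16] -> [32, 2, 16]  score +0 (running 0)
col 1: [2, 8, 16] -> [2, 8, 16]  score +0 (running 0)
col 2: [8, 32, 64] -> [8, 32, 64]  score +0 (running 0)
Board after move:
32  2  8
 2  8 32
16 16 64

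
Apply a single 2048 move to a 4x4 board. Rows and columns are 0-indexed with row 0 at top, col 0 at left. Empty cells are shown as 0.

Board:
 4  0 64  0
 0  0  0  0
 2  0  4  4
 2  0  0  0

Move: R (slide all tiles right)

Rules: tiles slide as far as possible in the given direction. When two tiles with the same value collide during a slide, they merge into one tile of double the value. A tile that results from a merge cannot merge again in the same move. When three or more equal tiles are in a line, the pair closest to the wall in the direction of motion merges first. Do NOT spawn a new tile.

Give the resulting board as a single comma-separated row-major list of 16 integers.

Answer: 0, 0, 4, 64, 0, 0, 0, 0, 0, 0, 2, 8, 0, 0, 0, 2

Derivation:
Slide right:
row 0: [4, 0, 64, 0] -> [0, 0, 4, 64]
row 1: [0, 0, 0, 0] -> [0, 0, 0, 0]
row 2: [2, 0, 4, 4] -> [0, 0, 2, 8]
row 3: [2, 0, 0, 0] -> [0, 0, 0, 2]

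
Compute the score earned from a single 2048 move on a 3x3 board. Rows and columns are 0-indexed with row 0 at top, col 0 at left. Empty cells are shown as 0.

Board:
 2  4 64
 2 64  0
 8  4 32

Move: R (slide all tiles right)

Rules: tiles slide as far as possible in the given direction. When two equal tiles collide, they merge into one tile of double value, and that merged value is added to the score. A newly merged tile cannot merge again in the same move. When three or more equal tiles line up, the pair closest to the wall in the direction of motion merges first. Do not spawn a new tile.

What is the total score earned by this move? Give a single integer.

Slide right:
row 0: [2, 4, 64] -> [2, 4, 64]  score +0 (running 0)
row 1: [2, 64, 0] -> [0, 2, 64]  score +0 (running 0)
row 2: [8, 4, 32] -> [8, 4, 32]  score +0 (running 0)
Board after move:
 2  4 64
 0  2 64
 8  4 32

Answer: 0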